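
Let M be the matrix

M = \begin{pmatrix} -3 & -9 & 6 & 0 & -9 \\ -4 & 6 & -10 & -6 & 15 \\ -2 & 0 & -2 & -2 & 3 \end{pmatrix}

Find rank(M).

2

Row reduce to echelon form.
R2 ← R2 − (4/3)·R1: [0, 18, -18, -6, 27]
R3 ← R3 − (2/3)·R1: [0, 6, -6, -2, 9]
R3 ← R3 − (1/3)·R2: [0, 0, 0, 0, 0]
Echelon form has 2 nonzero rows, so rank(M) = 2.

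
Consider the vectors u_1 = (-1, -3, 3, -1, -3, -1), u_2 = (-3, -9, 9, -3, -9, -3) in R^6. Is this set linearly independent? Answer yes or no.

no

Form the matrix with these vectors as rows and row reduce.
R2 ← R2 − (3)·R1: [0, 0, 0, 0, 0, 0]
1 nonzero row, so the 2 vectors span a space of dimension 1.
Since 1 < 2, the vectors are linearly dependent.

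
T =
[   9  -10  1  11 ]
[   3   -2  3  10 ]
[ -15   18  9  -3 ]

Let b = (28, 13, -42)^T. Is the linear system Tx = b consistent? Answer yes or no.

yes

Row reduce the augmented matrix [T | b].
R2 ← R2 − (1/3)·R1: [0, 4/3, 8/3, 19/3, 11/3]
R3 ← R3 + (5/3)·R1: [0, 4/3, 32/3, 46/3, 14/3]
R3 ← R3 − R2: [0, 0, 8, 9, 1]
The echelon form has 3 nonzero rows, and every pivot lies in the first 4 columns, so rank(T) = rank([T|b]) = 3.
The system is consistent.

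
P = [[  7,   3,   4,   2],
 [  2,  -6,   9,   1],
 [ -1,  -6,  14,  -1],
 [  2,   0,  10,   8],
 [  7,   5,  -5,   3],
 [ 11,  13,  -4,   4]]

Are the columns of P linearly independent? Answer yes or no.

Row reduce P to echelon form.
R2 ← R2 − (2/7)·R1: [0, -48/7, 55/7, 3/7]
R3 ← R3 + (1/7)·R1: [0, -39/7, 102/7, -5/7]
R4 ← R4 − (2/7)·R1: [0, -6/7, 62/7, 52/7]
R5 ← R5 − R1: [0, 2, -9, 1]
R6 ← R6 − (11/7)·R1: [0, 58/7, -72/7, 6/7]
R3 ← R3 − (13/16)·R2: [0, 0, 131/16, -17/16]
R4 ← R4 − (1/8)·R2: [0, 0, 63/8, 59/8]
R5 ← R5 + (7/24)·R2: [0, 0, -161/24, 9/8]
R6 ← R6 + (29/24)·R2: [0, 0, -19/24, 11/8]
R4 ← R4 − (126/131)·R3: [0, 0, 0, 1100/131]
R5 ← R5 + (322/393)·R3: [0, 0, 0, 100/393]
R6 ← R6 + (38/393)·R3: [0, 0, 0, 500/393]
R5 ← R5 − (1/33)·R4: [0, 0, 0, 0]
R6 ← R6 − (5/33)·R4: [0, 0, 0, 0]
4 pivots among 4 columns.
Every column is a pivot column, so the columns are linearly independent.

yes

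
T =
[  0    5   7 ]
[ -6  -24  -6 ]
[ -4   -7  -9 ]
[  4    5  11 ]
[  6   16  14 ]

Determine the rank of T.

3

Row reduce to echelon form.
Swap R1 ↔ R2
R3 ← R3 − (2/3)·R1: [0, 9, -5]
R4 ← R4 + (2/3)·R1: [0, -11, 7]
R5 ← R5 + R1: [0, -8, 8]
R3 ← R3 − (9/5)·R2: [0, 0, -88/5]
R4 ← R4 + (11/5)·R2: [0, 0, 112/5]
R5 ← R5 + (8/5)·R2: [0, 0, 96/5]
R4 ← R4 + (14/11)·R3: [0, 0, 0]
R5 ← R5 + (12/11)·R3: [0, 0, 0]
Echelon form has 3 nonzero rows, so rank(T) = 3.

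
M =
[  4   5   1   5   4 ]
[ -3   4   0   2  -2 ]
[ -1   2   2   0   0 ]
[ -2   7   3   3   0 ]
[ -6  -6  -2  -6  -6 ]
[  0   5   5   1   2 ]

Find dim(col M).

Row reduce to echelon form.
R2 ← R2 + (3/4)·R1: [0, 31/4, 3/4, 23/4, 1]
R3 ← R3 + (1/4)·R1: [0, 13/4, 9/4, 5/4, 1]
R4 ← R4 + (1/2)·R1: [0, 19/2, 7/2, 11/2, 2]
R5 ← R5 + (3/2)·R1: [0, 3/2, -1/2, 3/2, 0]
R3 ← R3 − (13/31)·R2: [0, 0, 60/31, -36/31, 18/31]
R4 ← R4 − (38/31)·R2: [0, 0, 80/31, -48/31, 24/31]
R5 ← R5 − (6/31)·R2: [0, 0, -20/31, 12/31, -6/31]
R6 ← R6 − (20/31)·R2: [0, 0, 140/31, -84/31, 42/31]
R4 ← R4 − (4/3)·R3: [0, 0, 0, 0, 0]
R5 ← R5 + (1/3)·R3: [0, 0, 0, 0, 0]
R6 ← R6 − (7/3)·R3: [0, 0, 0, 0, 0]
Echelon form has 3 nonzero rows, so rank(M) = 3.
The column space has dimension equal to the rank: 3.

3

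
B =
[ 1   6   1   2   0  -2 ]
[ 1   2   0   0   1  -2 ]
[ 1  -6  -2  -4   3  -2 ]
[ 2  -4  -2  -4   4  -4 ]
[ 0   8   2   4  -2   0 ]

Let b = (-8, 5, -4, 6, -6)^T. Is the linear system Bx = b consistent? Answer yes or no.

Row reduce the augmented matrix [B | b].
R2 ← R2 − R1: [0, -4, -1, -2, 1, 0, 13]
R3 ← R3 − R1: [0, -12, -3, -6, 3, 0, 4]
R4 ← R4 − (2)·R1: [0, -16, -4, -8, 4, 0, 22]
R3 ← R3 − (3)·R2: [0, 0, 0, 0, 0, 0, -35]
R4 ← R4 − (4)·R2: [0, 0, 0, 0, 0, 0, -30]
R5 ← R5 + (2)·R2: [0, 0, 0, 0, 0, 0, 20]
R4 ← R4 − (6/7)·R3: [0, 0, 0, 0, 0, 0, 0]
R5 ← R5 + (4/7)·R3: [0, 0, 0, 0, 0, 0, 0]
The echelon form has 3 nonzero rows; the last pivot sits in the augmented column, so rank(B) = 2 but rank([B|b]) = 3.
Since the ranks differ, the system is inconsistent.

no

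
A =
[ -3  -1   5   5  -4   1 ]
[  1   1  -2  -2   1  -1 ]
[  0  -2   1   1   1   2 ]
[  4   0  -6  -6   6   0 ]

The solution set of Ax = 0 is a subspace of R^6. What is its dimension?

4

Row reduce to echelon form.
R2 ← R2 + (1/3)·R1: [0, 2/3, -1/3, -1/3, -1/3, -2/3]
R4 ← R4 + (4/3)·R1: [0, -4/3, 2/3, 2/3, 2/3, 4/3]
R3 ← R3 + (3)·R2: [0, 0, 0, 0, 0, 0]
R4 ← R4 + (2)·R2: [0, 0, 0, 0, 0, 0]
2 nonzero rows, so rank(A) = 2.
A has 6 columns; by rank–nullity, nullity = 6 − 2 = 4.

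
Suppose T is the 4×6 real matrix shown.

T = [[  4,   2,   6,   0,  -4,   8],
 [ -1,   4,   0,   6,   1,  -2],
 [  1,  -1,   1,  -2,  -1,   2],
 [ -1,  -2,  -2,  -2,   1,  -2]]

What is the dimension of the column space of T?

2

Row reduce to echelon form.
R2 ← R2 + (1/4)·R1: [0, 9/2, 3/2, 6, 0, 0]
R3 ← R3 − (1/4)·R1: [0, -3/2, -1/2, -2, 0, 0]
R4 ← R4 + (1/4)·R1: [0, -3/2, -1/2, -2, 0, 0]
R3 ← R3 + (1/3)·R2: [0, 0, 0, 0, 0, 0]
R4 ← R4 + (1/3)·R2: [0, 0, 0, 0, 0, 0]
Echelon form has 2 nonzero rows, so rank(T) = 2.
The column space has dimension equal to the rank: 2.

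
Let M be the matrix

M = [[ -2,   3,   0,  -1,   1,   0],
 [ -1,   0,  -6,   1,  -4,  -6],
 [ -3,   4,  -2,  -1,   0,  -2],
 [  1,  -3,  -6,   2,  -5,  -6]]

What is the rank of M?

Row reduce to echelon form.
R2 ← R2 − (1/2)·R1: [0, -3/2, -6, 3/2, -9/2, -6]
R3 ← R3 − (3/2)·R1: [0, -1/2, -2, 1/2, -3/2, -2]
R4 ← R4 + (1/2)·R1: [0, -3/2, -6, 3/2, -9/2, -6]
R3 ← R3 − (1/3)·R2: [0, 0, 0, 0, 0, 0]
R4 ← R4 − R2: [0, 0, 0, 0, 0, 0]
Echelon form has 2 nonzero rows, so rank(M) = 2.

2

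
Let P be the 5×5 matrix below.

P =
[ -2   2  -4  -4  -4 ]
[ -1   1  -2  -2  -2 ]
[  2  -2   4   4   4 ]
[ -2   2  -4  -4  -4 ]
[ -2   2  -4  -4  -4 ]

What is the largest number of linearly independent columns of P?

1

Row reduce to echelon form.
R2 ← R2 − (1/2)·R1: [0, 0, 0, 0, 0]
R3 ← R3 + R1: [0, 0, 0, 0, 0]
R4 ← R4 − R1: [0, 0, 0, 0, 0]
R5 ← R5 − R1: [0, 0, 0, 0, 0]
Echelon form has 1 nonzero row, so rank(P) = 1.
The rank gives the maximum number of linearly independent columns: 1.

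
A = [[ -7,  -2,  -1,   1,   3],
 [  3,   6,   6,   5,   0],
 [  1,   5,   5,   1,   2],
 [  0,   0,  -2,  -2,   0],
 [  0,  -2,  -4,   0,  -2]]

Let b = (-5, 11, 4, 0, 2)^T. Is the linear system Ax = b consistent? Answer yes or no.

yes

Row reduce the augmented matrix [A | b].
R2 ← R2 + (3/7)·R1: [0, 36/7, 39/7, 38/7, 9/7, 62/7]
R3 ← R3 + (1/7)·R1: [0, 33/7, 34/7, 8/7, 17/7, 23/7]
R3 ← R3 − (11/12)·R2: [0, 0, -1/4, -23/6, 5/4, -29/6]
R5 ← R5 + (7/18)·R2: [0, 0, -11/6, 19/9, -3/2, 49/9]
R4 ← R4 − (8)·R3: [0, 0, 0, 86/3, -10, 116/3]
R5 ← R5 − (22/3)·R3: [0, 0, 0, 272/9, -32/3, 368/9]
R5 ← R5 − (136/129)·R4: [0, 0, 0, 0, -16/129, 16/129]
The echelon form has 5 nonzero rows, and every pivot lies in the first 5 columns, so rank(A) = rank([A|b]) = 5.
The system is consistent.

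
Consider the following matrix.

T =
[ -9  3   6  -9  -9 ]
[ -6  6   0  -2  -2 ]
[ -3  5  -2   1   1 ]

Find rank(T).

2

Row reduce to echelon form.
R2 ← R2 − (2/3)·R1: [0, 4, -4, 4, 4]
R3 ← R3 − (1/3)·R1: [0, 4, -4, 4, 4]
R3 ← R3 − R2: [0, 0, 0, 0, 0]
Echelon form has 2 nonzero rows, so rank(T) = 2.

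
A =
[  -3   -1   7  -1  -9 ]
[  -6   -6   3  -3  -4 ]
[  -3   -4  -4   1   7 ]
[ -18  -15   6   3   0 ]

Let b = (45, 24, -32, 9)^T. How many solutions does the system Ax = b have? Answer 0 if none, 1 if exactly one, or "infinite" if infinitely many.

Row reduce the augmented matrix [A | b].
R2 ← R2 − (2)·R1: [0, -4, -11, -1, 14, -66]
R3 ← R3 − R1: [0, -3, -11, 2, 16, -77]
R4 ← R4 − (6)·R1: [0, -9, -36, 9, 54, -261]
R3 ← R3 − (3/4)·R2: [0, 0, -11/4, 11/4, 11/2, -55/2]
R4 ← R4 − (9/4)·R2: [0, 0, -45/4, 45/4, 45/2, -225/2]
R4 ← R4 − (45/11)·R3: [0, 0, 0, 0, 0, 0]
The echelon form has 3 nonzero rows, and every pivot lies in the first 5 columns, so rank(A) = rank([A|b]) = 3.
The system is consistent.
rank = 3 < 5 unknowns, so there are infinitely many solutions.

infinite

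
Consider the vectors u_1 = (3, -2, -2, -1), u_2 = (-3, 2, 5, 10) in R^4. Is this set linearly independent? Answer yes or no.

Form the matrix with these vectors as rows and row reduce.
R2 ← R2 + R1: [0, 0, 3, 9]
2 nonzero rows, so the 2 vectors span a space of dimension 2.
Since 2 = 2, the vectors are linearly independent.

yes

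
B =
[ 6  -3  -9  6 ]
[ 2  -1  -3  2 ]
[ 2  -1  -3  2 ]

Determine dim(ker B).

Row reduce to echelon form.
R2 ← R2 − (1/3)·R1: [0, 0, 0, 0]
R3 ← R3 − (1/3)·R1: [0, 0, 0, 0]
1 nonzero row, so rank(B) = 1.
B has 4 columns; by rank–nullity, nullity = 4 − 1 = 3.

3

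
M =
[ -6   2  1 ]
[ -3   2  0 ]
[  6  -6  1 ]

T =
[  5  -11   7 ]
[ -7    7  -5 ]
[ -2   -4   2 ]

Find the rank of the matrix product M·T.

2

First compute MT:
[[-46,  76, -50],
 [-29,  47, -31],
 [ 70, -112,  74]]
Now row reduce the product.
R2 ← R2 − (29/46)·R1: [0, -21/23, 12/23]
R3 ← R3 + (35/23)·R1: [0, 84/23, -48/23]
R3 ← R3 + (4)·R2: [0, 0, 0]
2 nonzero rows, so rank(MT) = 2.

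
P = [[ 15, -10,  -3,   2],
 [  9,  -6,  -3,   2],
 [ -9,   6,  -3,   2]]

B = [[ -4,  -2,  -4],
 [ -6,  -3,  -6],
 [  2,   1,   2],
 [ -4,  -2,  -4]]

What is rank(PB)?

1

First compute PB:
[[-14,  -7, -14],
 [-14,  -7, -14],
 [-14,  -7, -14]]
Now row reduce the product.
R2 ← R2 − R1: [0, 0, 0]
R3 ← R3 − R1: [0, 0, 0]
1 nonzero row, so rank(PB) = 1.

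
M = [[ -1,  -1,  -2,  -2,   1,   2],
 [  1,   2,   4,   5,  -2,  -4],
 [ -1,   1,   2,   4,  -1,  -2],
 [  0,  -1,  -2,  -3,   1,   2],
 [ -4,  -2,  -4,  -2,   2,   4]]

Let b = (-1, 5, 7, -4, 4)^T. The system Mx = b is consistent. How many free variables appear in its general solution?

4

Row reduce the augmented matrix [M | b].
R2 ← R2 + R1: [0, 1, 2, 3, -1, -2, 4]
R3 ← R3 − R1: [0, 2, 4, 6, -2, -4, 8]
R5 ← R5 − (4)·R1: [0, 2, 4, 6, -2, -4, 8]
R3 ← R3 − (2)·R2: [0, 0, 0, 0, 0, 0, 0]
R4 ← R4 + R2: [0, 0, 0, 0, 0, 0, 0]
R5 ← R5 − (2)·R2: [0, 0, 0, 0, 0, 0, 0]
The echelon form has 2 nonzero rows, and every pivot lies in the first 6 columns, so rank(M) = rank([M|b]) = 2.
The system is consistent.
Free variables = (unknowns) − (rank) = 6 − 2 = 4.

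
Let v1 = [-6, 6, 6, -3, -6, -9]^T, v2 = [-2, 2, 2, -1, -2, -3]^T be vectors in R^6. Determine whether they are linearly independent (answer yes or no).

no

Form the matrix with these vectors as rows and row reduce.
R2 ← R2 − (1/3)·R1: [0, 0, 0, 0, 0, 0]
1 nonzero row, so the 2 vectors span a space of dimension 1.
Since 1 < 2, the vectors are linearly dependent.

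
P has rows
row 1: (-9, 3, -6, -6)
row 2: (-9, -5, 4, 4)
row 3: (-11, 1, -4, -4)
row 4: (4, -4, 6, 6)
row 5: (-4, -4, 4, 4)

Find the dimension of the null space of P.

2

Row reduce to echelon form.
R2 ← R2 − R1: [0, -8, 10, 10]
R3 ← R3 − (11/9)·R1: [0, -8/3, 10/3, 10/3]
R4 ← R4 + (4/9)·R1: [0, -8/3, 10/3, 10/3]
R5 ← R5 − (4/9)·R1: [0, -16/3, 20/3, 20/3]
R3 ← R3 − (1/3)·R2: [0, 0, 0, 0]
R4 ← R4 − (1/3)·R2: [0, 0, 0, 0]
R5 ← R5 − (2/3)·R2: [0, 0, 0, 0]
2 nonzero rows, so rank(P) = 2.
P has 4 columns; by rank–nullity, nullity = 4 − 2 = 2.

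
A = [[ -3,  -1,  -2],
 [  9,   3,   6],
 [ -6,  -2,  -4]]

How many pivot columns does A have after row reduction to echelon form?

1

Row reduce to echelon form.
R2 ← R2 + (3)·R1: [0, 0, 0]
R3 ← R3 − (2)·R1: [0, 0, 0]
Echelon form has 1 nonzero row, so rank(A) = 1.
Each nonzero row contributes one pivot column: 1 pivot columns.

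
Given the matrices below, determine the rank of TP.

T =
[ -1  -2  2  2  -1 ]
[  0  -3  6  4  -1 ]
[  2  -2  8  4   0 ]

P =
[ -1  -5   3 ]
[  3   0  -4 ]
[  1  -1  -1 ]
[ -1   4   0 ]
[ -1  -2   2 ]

2

First compute TP:
[[ -4,  13,   1],
 [ -6,  12,   4],
 [ -4,  -2,   6]]
Now row reduce the product.
R2 ← R2 − (3/2)·R1: [0, -15/2, 5/2]
R3 ← R3 − R1: [0, -15, 5]
R3 ← R3 − (2)·R2: [0, 0, 0]
2 nonzero rows, so rank(TP) = 2.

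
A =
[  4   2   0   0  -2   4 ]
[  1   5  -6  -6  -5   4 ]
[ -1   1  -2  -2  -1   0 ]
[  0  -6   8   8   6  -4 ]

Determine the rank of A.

2

Row reduce to echelon form.
R2 ← R2 − (1/4)·R1: [0, 9/2, -6, -6, -9/2, 3]
R3 ← R3 + (1/4)·R1: [0, 3/2, -2, -2, -3/2, 1]
R3 ← R3 − (1/3)·R2: [0, 0, 0, 0, 0, 0]
R4 ← R4 + (4/3)·R2: [0, 0, 0, 0, 0, 0]
Echelon form has 2 nonzero rows, so rank(A) = 2.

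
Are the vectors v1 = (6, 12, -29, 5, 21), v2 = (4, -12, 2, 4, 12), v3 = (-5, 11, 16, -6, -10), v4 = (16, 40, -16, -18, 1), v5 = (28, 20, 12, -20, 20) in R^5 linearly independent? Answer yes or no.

no

Form the matrix with these vectors as rows and row reduce.
R2 ← R2 − (2/3)·R1: [0, -20, 64/3, 2/3, -2]
R3 ← R3 + (5/6)·R1: [0, 21, -49/6, -11/6, 15/2]
R4 ← R4 − (8/3)·R1: [0, 8, 184/3, -94/3, -55]
R5 ← R5 − (14/3)·R1: [0, -36, 442/3, -130/3, -78]
R3 ← R3 + (21/20)·R2: [0, 0, 427/30, -17/15, 27/5]
R4 ← R4 + (2/5)·R2: [0, 0, 1048/15, -466/15, -279/5]
R5 ← R5 − (9/5)·R2: [0, 0, 1634/15, -668/15, -372/5]
R4 ← R4 − (2096/427)·R3: [0, 0, 0, -10890/427, -35145/427]
R5 ← R5 − (3268/427)·R3: [0, 0, 0, -15312/427, -49416/427]
R5 ← R5 − (232/165)·R4: [0, 0, 0, 0, 0]
4 nonzero rows, so the 5 vectors span a space of dimension 4.
Since 4 < 5, the vectors are linearly dependent.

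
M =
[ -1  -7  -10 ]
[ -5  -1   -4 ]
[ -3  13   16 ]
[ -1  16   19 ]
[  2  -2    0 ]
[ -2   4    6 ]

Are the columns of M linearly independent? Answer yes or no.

Row reduce M to echelon form.
R2 ← R2 − (5)·R1: [0, 34, 46]
R3 ← R3 − (3)·R1: [0, 34, 46]
R4 ← R4 − R1: [0, 23, 29]
R5 ← R5 + (2)·R1: [0, -16, -20]
R6 ← R6 − (2)·R1: [0, 18, 26]
R3 ← R3 − R2: [0, 0, 0]
R4 ← R4 − (23/34)·R2: [0, 0, -36/17]
R5 ← R5 + (8/17)·R2: [0, 0, 28/17]
R6 ← R6 − (9/17)·R2: [0, 0, 28/17]
Swap R3 ↔ R4
R5 ← R5 + (7/9)·R3: [0, 0, 0]
R6 ← R6 + (7/9)·R3: [0, 0, 0]
3 pivots among 3 columns.
Every column is a pivot column, so the columns are linearly independent.

yes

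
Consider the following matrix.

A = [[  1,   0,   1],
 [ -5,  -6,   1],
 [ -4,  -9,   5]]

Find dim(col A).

Row reduce to echelon form.
R2 ← R2 + (5)·R1: [0, -6, 6]
R3 ← R3 + (4)·R1: [0, -9, 9]
R3 ← R3 − (3/2)·R2: [0, 0, 0]
Echelon form has 2 nonzero rows, so rank(A) = 2.
The column space has dimension equal to the rank: 2.

2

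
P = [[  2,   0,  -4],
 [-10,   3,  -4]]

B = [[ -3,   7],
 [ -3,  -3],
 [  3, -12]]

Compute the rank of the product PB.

First compute PB:
[[-18,  62],
 [  9, -31]]
Now row reduce the product.
R2 ← R2 + (1/2)·R1: [0, 0]
1 nonzero row, so rank(PB) = 1.

1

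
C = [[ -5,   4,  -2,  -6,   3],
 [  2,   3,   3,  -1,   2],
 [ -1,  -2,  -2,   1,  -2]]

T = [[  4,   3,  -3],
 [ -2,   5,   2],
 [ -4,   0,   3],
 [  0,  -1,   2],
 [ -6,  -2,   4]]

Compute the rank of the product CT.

First compute CT:
[[-38,   5,  17],
 [-22,  18,  15],
 [ 20, -10, -13]]
Now row reduce the product.
R2 ← R2 − (11/19)·R1: [0, 287/19, 98/19]
R3 ← R3 + (10/19)·R1: [0, -140/19, -77/19]
R3 ← R3 + (20/41)·R2: [0, 0, -63/41]
3 nonzero rows, so rank(CT) = 3.

3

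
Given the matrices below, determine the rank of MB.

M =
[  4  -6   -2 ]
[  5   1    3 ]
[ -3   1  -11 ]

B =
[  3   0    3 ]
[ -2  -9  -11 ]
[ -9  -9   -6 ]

3

First compute MB:
[[ 42,  72,  90],
 [-14, -36, -14],
 [ 88,  90,  46]]
Now row reduce the product.
R2 ← R2 + (1/3)·R1: [0, -12, 16]
R3 ← R3 − (44/21)·R1: [0, -426/7, -998/7]
R3 ← R3 − (71/14)·R2: [0, 0, -1566/7]
3 nonzero rows, so rank(MB) = 3.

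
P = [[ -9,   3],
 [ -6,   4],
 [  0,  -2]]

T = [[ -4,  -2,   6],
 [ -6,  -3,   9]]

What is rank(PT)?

1

First compute PT:
[[ 18,   9, -27],
 [  0,   0,   0],
 [ 12,   6, -18]]
Now row reduce the product.
R3 ← R3 − (2/3)·R1: [0, 0, 0]
1 nonzero row, so rank(PT) = 1.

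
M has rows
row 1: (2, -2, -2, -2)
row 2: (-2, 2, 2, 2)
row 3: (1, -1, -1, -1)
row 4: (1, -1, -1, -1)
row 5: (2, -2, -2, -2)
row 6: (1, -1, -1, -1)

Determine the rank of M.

1

Row reduce to echelon form.
R2 ← R2 + R1: [0, 0, 0, 0]
R3 ← R3 − (1/2)·R1: [0, 0, 0, 0]
R4 ← R4 − (1/2)·R1: [0, 0, 0, 0]
R5 ← R5 − R1: [0, 0, 0, 0]
R6 ← R6 − (1/2)·R1: [0, 0, 0, 0]
Echelon form has 1 nonzero row, so rank(M) = 1.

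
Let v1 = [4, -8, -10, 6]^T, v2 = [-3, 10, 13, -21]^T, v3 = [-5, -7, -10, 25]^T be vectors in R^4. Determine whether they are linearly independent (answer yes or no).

Form the matrix with these vectors as rows and row reduce.
R2 ← R2 + (3/4)·R1: [0, 4, 11/2, -33/2]
R3 ← R3 + (5/4)·R1: [0, -17, -45/2, 65/2]
R3 ← R3 + (17/4)·R2: [0, 0, 7/8, -301/8]
3 nonzero rows, so the 3 vectors span a space of dimension 3.
Since 3 = 3, the vectors are linearly independent.

yes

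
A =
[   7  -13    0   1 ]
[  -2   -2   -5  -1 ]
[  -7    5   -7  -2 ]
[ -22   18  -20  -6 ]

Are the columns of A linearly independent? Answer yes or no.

no

Row reduce A to echelon form.
R2 ← R2 + (2/7)·R1: [0, -40/7, -5, -5/7]
R3 ← R3 + R1: [0, -8, -7, -1]
R4 ← R4 + (22/7)·R1: [0, -160/7, -20, -20/7]
R3 ← R3 − (7/5)·R2: [0, 0, 0, 0]
R4 ← R4 − (4)·R2: [0, 0, 0, 0]
2 pivots among 4 columns.
Only 2 < 4 pivot columns, so the columns are linearly dependent.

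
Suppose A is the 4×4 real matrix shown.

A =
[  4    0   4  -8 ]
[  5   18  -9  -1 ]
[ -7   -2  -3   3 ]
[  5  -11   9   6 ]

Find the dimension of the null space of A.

Row reduce to echelon form.
R2 ← R2 − (5/4)·R1: [0, 18, -14, 9]
R3 ← R3 + (7/4)·R1: [0, -2, 4, -11]
R4 ← R4 − (5/4)·R1: [0, -11, 4, 16]
R3 ← R3 + (1/9)·R2: [0, 0, 22/9, -10]
R4 ← R4 + (11/18)·R2: [0, 0, -41/9, 43/2]
R4 ← R4 + (41/22)·R3: [0, 0, 0, 63/22]
4 nonzero rows, so rank(A) = 4.
A has 4 columns; by rank–nullity, nullity = 4 − 4 = 0.

0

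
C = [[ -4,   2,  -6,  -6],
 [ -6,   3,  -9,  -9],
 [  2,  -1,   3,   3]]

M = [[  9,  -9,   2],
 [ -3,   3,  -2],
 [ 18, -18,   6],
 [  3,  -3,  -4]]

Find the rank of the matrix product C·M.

1

First compute CM:
[[-168, 168, -24],
 [-252, 252, -36],
 [ 84, -84,  12]]
Now row reduce the product.
R2 ← R2 − (3/2)·R1: [0, 0, 0]
R3 ← R3 + (1/2)·R1: [0, 0, 0]
1 nonzero row, so rank(CM) = 1.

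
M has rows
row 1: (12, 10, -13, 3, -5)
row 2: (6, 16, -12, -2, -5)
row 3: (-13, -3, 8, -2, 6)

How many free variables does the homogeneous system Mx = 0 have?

2

Row reduce to echelon form.
R2 ← R2 − (1/2)·R1: [0, 11, -11/2, -7/2, -5/2]
R3 ← R3 + (13/12)·R1: [0, 47/6, -73/12, 5/4, 7/12]
R3 ← R3 − (47/66)·R2: [0, 0, -13/6, 247/66, 26/11]
3 nonzero rows, so rank(M) = 3.
M has 5 columns; by rank–nullity, nullity = 5 − 3 = 2.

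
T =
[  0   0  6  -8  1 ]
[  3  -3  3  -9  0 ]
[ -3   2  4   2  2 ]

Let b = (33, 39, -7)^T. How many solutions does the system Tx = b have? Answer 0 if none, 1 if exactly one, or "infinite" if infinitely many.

Row reduce the augmented matrix [T | b].
Swap R1 ↔ R2
R3 ← R3 + R1: [0, -1, 7, -7, 2, 32]
Swap R2 ↔ R3
The echelon form has 3 nonzero rows, and every pivot lies in the first 5 columns, so rank(T) = rank([T|b]) = 3.
The system is consistent.
rank = 3 < 5 unknowns, so there are infinitely many solutions.

infinite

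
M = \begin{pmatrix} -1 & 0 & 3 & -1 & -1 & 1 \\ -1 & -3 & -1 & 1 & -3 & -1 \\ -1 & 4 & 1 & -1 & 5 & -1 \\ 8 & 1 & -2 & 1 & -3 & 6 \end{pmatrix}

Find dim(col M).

Row reduce to echelon form.
R2 ← R2 − R1: [0, -3, -4, 2, -2, -2]
R3 ← R3 − R1: [0, 4, -2, 0, 6, -2]
R4 ← R4 + (8)·R1: [0, 1, 22, -7, -11, 14]
R3 ← R3 + (4/3)·R2: [0, 0, -22/3, 8/3, 10/3, -14/3]
R4 ← R4 + (1/3)·R2: [0, 0, 62/3, -19/3, -35/3, 40/3]
R4 ← R4 + (31/11)·R3: [0, 0, 0, 13/11, -25/11, 2/11]
Echelon form has 4 nonzero rows, so rank(M) = 4.
The column space has dimension equal to the rank: 4.

4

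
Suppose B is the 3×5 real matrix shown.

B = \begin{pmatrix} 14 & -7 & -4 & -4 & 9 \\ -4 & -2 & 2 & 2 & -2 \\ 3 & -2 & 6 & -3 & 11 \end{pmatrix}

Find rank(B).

Row reduce to echelon form.
R2 ← R2 + (2/7)·R1: [0, -4, 6/7, 6/7, 4/7]
R3 ← R3 − (3/14)·R1: [0, -1/2, 48/7, -15/7, 127/14]
R3 ← R3 − (1/8)·R2: [0, 0, 27/4, -9/4, 9]
Echelon form has 3 nonzero rows, so rank(B) = 3.

3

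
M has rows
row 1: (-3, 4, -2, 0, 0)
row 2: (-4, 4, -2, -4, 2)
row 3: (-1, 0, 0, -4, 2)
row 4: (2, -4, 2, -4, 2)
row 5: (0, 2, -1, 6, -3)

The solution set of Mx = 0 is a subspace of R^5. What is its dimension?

Row reduce to echelon form.
R2 ← R2 − (4/3)·R1: [0, -4/3, 2/3, -4, 2]
R3 ← R3 − (1/3)·R1: [0, -4/3, 2/3, -4, 2]
R4 ← R4 + (2/3)·R1: [0, -4/3, 2/3, -4, 2]
R3 ← R3 − R2: [0, 0, 0, 0, 0]
R4 ← R4 − R2: [0, 0, 0, 0, 0]
R5 ← R5 + (3/2)·R2: [0, 0, 0, 0, 0]
2 nonzero rows, so rank(M) = 2.
M has 5 columns; by rank–nullity, nullity = 5 − 2 = 3.

3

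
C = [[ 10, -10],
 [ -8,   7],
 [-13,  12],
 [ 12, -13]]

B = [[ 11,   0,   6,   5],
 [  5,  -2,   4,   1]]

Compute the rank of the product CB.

2

First compute CB:
[[ 60,  20,  20,  40],
 [-53, -14, -20, -33],
 [-83, -24, -30, -53],
 [ 67,  26,  20,  47]]
Now row reduce the product.
R2 ← R2 + (53/60)·R1: [0, 11/3, -7/3, 7/3]
R3 ← R3 + (83/60)·R1: [0, 11/3, -7/3, 7/3]
R4 ← R4 − (67/60)·R1: [0, 11/3, -7/3, 7/3]
R3 ← R3 − R2: [0, 0, 0, 0]
R4 ← R4 − R2: [0, 0, 0, 0]
2 nonzero rows, so rank(CB) = 2.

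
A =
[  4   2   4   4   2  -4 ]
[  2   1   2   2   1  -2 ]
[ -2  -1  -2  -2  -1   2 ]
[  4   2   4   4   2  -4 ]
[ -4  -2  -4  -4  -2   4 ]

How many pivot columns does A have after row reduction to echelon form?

1

Row reduce to echelon form.
R2 ← R2 − (1/2)·R1: [0, 0, 0, 0, 0, 0]
R3 ← R3 + (1/2)·R1: [0, 0, 0, 0, 0, 0]
R4 ← R4 − R1: [0, 0, 0, 0, 0, 0]
R5 ← R5 + R1: [0, 0, 0, 0, 0, 0]
Echelon form has 1 nonzero row, so rank(A) = 1.
Each nonzero row contributes one pivot column: 1 pivot columns.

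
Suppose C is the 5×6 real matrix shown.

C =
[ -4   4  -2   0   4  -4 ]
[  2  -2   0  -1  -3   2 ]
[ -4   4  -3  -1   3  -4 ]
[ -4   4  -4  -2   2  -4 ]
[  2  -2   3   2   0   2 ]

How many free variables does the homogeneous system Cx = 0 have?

4

Row reduce to echelon form.
R2 ← R2 + (1/2)·R1: [0, 0, -1, -1, -1, 0]
R3 ← R3 − R1: [0, 0, -1, -1, -1, 0]
R4 ← R4 − R1: [0, 0, -2, -2, -2, 0]
R5 ← R5 + (1/2)·R1: [0, 0, 2, 2, 2, 0]
R3 ← R3 − R2: [0, 0, 0, 0, 0, 0]
R4 ← R4 − (2)·R2: [0, 0, 0, 0, 0, 0]
R5 ← R5 + (2)·R2: [0, 0, 0, 0, 0, 0]
2 nonzero rows, so rank(C) = 2.
C has 6 columns; by rank–nullity, nullity = 6 − 2 = 4.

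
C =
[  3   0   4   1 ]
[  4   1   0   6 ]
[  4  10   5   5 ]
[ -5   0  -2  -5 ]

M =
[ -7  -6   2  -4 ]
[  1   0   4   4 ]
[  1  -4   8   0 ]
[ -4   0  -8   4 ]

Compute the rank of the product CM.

First compute CM:
[[-21, -34,  30,  -8],
 [-51, -24, -36,  12],
 [-33, -44,  48,  44],
 [ 53,  38,  14,   0]]
Now row reduce the product.
R2 ← R2 − (17/7)·R1: [0, 410/7, -762/7, 220/7]
R3 ← R3 − (11/7)·R1: [0, 66/7, 6/7, 396/7]
R4 ← R4 + (53/21)·R1: [0, -1004/21, 628/7, -424/21]
R3 ← R3 − (33/205)·R2: [0, 0, 3768/205, 2112/41]
R4 ← R4 + (502/615)·R2: [0, 0, 176/205, 224/41]
R4 ← R4 − (22/471)·R3: [0, 0, 0, 480/157]
4 nonzero rows, so rank(CM) = 4.

4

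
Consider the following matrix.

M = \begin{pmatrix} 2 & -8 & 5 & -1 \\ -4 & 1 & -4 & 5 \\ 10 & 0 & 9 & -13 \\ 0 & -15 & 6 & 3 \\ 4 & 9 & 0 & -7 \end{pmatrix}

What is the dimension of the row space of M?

2

Row reduce to echelon form.
R2 ← R2 + (2)·R1: [0, -15, 6, 3]
R3 ← R3 − (5)·R1: [0, 40, -16, -8]
R5 ← R5 − (2)·R1: [0, 25, -10, -5]
R3 ← R3 + (8/3)·R2: [0, 0, 0, 0]
R4 ← R4 − R2: [0, 0, 0, 0]
R5 ← R5 + (5/3)·R2: [0, 0, 0, 0]
Echelon form has 2 nonzero rows, so rank(M) = 2.
The row space has dimension equal to the rank: 2.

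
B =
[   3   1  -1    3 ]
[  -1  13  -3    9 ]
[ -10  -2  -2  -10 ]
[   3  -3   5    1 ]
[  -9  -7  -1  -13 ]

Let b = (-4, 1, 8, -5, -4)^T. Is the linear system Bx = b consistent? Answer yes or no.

Row reduce the augmented matrix [B | b].
R2 ← R2 + (1/3)·R1: [0, 40/3, -10/3, 10, -1/3]
R3 ← R3 + (10/3)·R1: [0, 4/3, -16/3, 0, -16/3]
R4 ← R4 − R1: [0, -4, 6, -2, -1]
R5 ← R5 + (3)·R1: [0, -4, -4, -4, -16]
R3 ← R3 − (1/10)·R2: [0, 0, -5, -1, -53/10]
R4 ← R4 + (3/10)·R2: [0, 0, 5, 1, -11/10]
R5 ← R5 + (3/10)·R2: [0, 0, -5, -1, -161/10]
R4 ← R4 + R3: [0, 0, 0, 0, -32/5]
R5 ← R5 − R3: [0, 0, 0, 0, -54/5]
R5 ← R5 − (27/16)·R4: [0, 0, 0, 0, 0]
The echelon form has 4 nonzero rows; the last pivot sits in the augmented column, so rank(B) = 3 but rank([B|b]) = 4.
Since the ranks differ, the system is inconsistent.

no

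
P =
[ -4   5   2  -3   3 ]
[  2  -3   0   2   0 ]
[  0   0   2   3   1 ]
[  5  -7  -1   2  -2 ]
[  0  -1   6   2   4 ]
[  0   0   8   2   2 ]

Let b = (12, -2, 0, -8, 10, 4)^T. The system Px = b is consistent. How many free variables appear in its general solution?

1

Row reduce the augmented matrix [P | b].
R2 ← R2 + (1/2)·R1: [0, -1/2, 1, 1/2, 3/2, 4]
R4 ← R4 + (5/4)·R1: [0, -3/4, 3/2, -7/4, 7/4, 7]
R4 ← R4 − (3/2)·R2: [0, 0, 0, -5/2, -1/2, 1]
R5 ← R5 − (2)·R2: [0, 0, 4, 1, 1, 2]
R5 ← R5 − (2)·R3: [0, 0, 0, -5, -1, 2]
R6 ← R6 − (4)·R3: [0, 0, 0, -10, -2, 4]
R5 ← R5 − (2)·R4: [0, 0, 0, 0, 0, 0]
R6 ← R6 − (4)·R4: [0, 0, 0, 0, 0, 0]
The echelon form has 4 nonzero rows, and every pivot lies in the first 5 columns, so rank(P) = rank([P|b]) = 4.
The system is consistent.
Free variables = (unknowns) − (rank) = 5 − 4 = 1.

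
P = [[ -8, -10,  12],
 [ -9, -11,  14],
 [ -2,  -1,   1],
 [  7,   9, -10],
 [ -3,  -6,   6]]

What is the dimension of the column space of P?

3

Row reduce to echelon form.
R2 ← R2 − (9/8)·R1: [0, 1/4, 1/2]
R3 ← R3 − (1/4)·R1: [0, 3/2, -2]
R4 ← R4 + (7/8)·R1: [0, 1/4, 1/2]
R5 ← R5 − (3/8)·R1: [0, -9/4, 3/2]
R3 ← R3 − (6)·R2: [0, 0, -5]
R4 ← R4 − R2: [0, 0, 0]
R5 ← R5 + (9)·R2: [0, 0, 6]
R5 ← R5 + (6/5)·R3: [0, 0, 0]
Echelon form has 3 nonzero rows, so rank(P) = 3.
The column space has dimension equal to the rank: 3.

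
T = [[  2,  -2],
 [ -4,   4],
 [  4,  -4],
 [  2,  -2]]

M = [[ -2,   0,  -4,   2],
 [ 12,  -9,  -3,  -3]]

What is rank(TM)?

1

First compute TM:
[[-28,  18,  -2,  10],
 [ 56, -36,   4, -20],
 [-56,  36,  -4,  20],
 [-28,  18,  -2,  10]]
Now row reduce the product.
R2 ← R2 + (2)·R1: [0, 0, 0, 0]
R3 ← R3 − (2)·R1: [0, 0, 0, 0]
R4 ← R4 − R1: [0, 0, 0, 0]
1 nonzero row, so rank(TM) = 1.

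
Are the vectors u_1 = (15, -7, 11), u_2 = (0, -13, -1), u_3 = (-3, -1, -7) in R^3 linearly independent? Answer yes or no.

yes

Form the matrix with these vectors as rows and row reduce.
R3 ← R3 + (1/5)·R1: [0, -12/5, -24/5]
R3 ← R3 − (12/65)·R2: [0, 0, -60/13]
3 nonzero rows, so the 3 vectors span a space of dimension 3.
Since 3 = 3, the vectors are linearly independent.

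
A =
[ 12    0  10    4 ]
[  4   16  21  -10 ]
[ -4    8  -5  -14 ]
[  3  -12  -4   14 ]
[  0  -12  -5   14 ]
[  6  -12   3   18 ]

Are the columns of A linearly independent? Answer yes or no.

Row reduce A to echelon form.
R2 ← R2 − (1/3)·R1: [0, 16, 53/3, -34/3]
R3 ← R3 + (1/3)·R1: [0, 8, -5/3, -38/3]
R4 ← R4 − (1/4)·R1: [0, -12, -13/2, 13]
R6 ← R6 − (1/2)·R1: [0, -12, -2, 16]
R3 ← R3 − (1/2)·R2: [0, 0, -21/2, -7]
R4 ← R4 + (3/4)·R2: [0, 0, 27/4, 9/2]
R5 ← R5 + (3/4)·R2: [0, 0, 33/4, 11/2]
R6 ← R6 + (3/4)·R2: [0, 0, 45/4, 15/2]
R4 ← R4 + (9/14)·R3: [0, 0, 0, 0]
R5 ← R5 + (11/14)·R3: [0, 0, 0, 0]
R6 ← R6 + (15/14)·R3: [0, 0, 0, 0]
3 pivots among 4 columns.
Only 3 < 4 pivot columns, so the columns are linearly dependent.

no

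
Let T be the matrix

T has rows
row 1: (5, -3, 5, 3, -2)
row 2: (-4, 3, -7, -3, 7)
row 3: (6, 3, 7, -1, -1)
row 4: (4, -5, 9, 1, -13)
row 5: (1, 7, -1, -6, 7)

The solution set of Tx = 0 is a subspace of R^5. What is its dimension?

Row reduce to echelon form.
R2 ← R2 + (4/5)·R1: [0, 3/5, -3, -3/5, 27/5]
R3 ← R3 − (6/5)·R1: [0, 33/5, 1, -23/5, 7/5]
R4 ← R4 − (4/5)·R1: [0, -13/5, 5, -7/5, -57/5]
R5 ← R5 − (1/5)·R1: [0, 38/5, -2, -33/5, 37/5]
R3 ← R3 − (11)·R2: [0, 0, 34, 2, -58]
R4 ← R4 + (13/3)·R2: [0, 0, -8, -4, 12]
R5 ← R5 − (38/3)·R2: [0, 0, 36, 1, -61]
R4 ← R4 + (4/17)·R3: [0, 0, 0, -60/17, -28/17]
R5 ← R5 − (18/17)·R3: [0, 0, 0, -19/17, 7/17]
R5 ← R5 − (19/60)·R4: [0, 0, 0, 0, 14/15]
5 nonzero rows, so rank(T) = 5.
T has 5 columns; by rank–nullity, nullity = 5 − 5 = 0.

0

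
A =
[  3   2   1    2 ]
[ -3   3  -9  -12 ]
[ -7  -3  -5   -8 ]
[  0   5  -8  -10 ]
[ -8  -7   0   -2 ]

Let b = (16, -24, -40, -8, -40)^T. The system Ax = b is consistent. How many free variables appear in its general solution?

Row reduce the augmented matrix [A | b].
R2 ← R2 + R1: [0, 5, -8, -10, -8]
R3 ← R3 + (7/3)·R1: [0, 5/3, -8/3, -10/3, -8/3]
R5 ← R5 + (8/3)·R1: [0, -5/3, 8/3, 10/3, 8/3]
R3 ← R3 − (1/3)·R2: [0, 0, 0, 0, 0]
R4 ← R4 − R2: [0, 0, 0, 0, 0]
R5 ← R5 + (1/3)·R2: [0, 0, 0, 0, 0]
The echelon form has 2 nonzero rows, and every pivot lies in the first 4 columns, so rank(A) = rank([A|b]) = 2.
The system is consistent.
Free variables = (unknowns) − (rank) = 4 − 2 = 2.

2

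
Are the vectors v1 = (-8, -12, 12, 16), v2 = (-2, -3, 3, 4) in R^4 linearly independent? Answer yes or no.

no

Form the matrix with these vectors as rows and row reduce.
R2 ← R2 − (1/4)·R1: [0, 0, 0, 0]
1 nonzero row, so the 2 vectors span a space of dimension 1.
Since 1 < 2, the vectors are linearly dependent.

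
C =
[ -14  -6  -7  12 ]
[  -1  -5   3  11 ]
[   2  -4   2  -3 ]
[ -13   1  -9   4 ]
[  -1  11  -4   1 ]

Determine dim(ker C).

0

Row reduce to echelon form.
R2 ← R2 − (1/14)·R1: [0, -32/7, 7/2, 71/7]
R3 ← R3 + (1/7)·R1: [0, -34/7, 1, -9/7]
R4 ← R4 − (13/14)·R1: [0, 46/7, -5/2, -50/7]
R5 ← R5 − (1/14)·R1: [0, 80/7, -7/2, 1/7]
R3 ← R3 − (17/16)·R2: [0, 0, -87/32, -193/16]
R4 ← R4 + (23/16)·R2: [0, 0, 81/32, 119/16]
R5 ← R5 + (5/2)·R2: [0, 0, 21/4, 51/2]
R4 ← R4 + (27/29)·R3: [0, 0, 0, -110/29]
R5 ← R5 + (56/29)·R3: [0, 0, 0, 64/29]
R5 ← R5 + (32/55)·R4: [0, 0, 0, 0]
4 nonzero rows, so rank(C) = 4.
C has 4 columns; by rank–nullity, nullity = 4 − 4 = 0.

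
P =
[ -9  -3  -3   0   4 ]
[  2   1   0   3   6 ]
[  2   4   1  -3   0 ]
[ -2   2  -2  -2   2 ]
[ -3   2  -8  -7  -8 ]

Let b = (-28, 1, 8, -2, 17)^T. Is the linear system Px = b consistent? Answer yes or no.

yes

Row reduce the augmented matrix [P | b].
R2 ← R2 + (2/9)·R1: [0, 1/3, -2/3, 3, 62/9, -47/9]
R3 ← R3 + (2/9)·R1: [0, 10/3, 1/3, -3, 8/9, 16/9]
R4 ← R4 − (2/9)·R1: [0, 8/3, -4/3, -2, 10/9, 38/9]
R5 ← R5 − (1/3)·R1: [0, 3, -7, -7, -28/3, 79/3]
R3 ← R3 − (10)·R2: [0, 0, 7, -33, -68, 54]
R4 ← R4 − (8)·R2: [0, 0, 4, -26, -54, 46]
R5 ← R5 − (9)·R2: [0, 0, -1, -34, -214/3, 220/3]
R4 ← R4 − (4/7)·R3: [0, 0, 0, -50/7, -106/7, 106/7]
R5 ← R5 + (1/7)·R3: [0, 0, 0, -271/7, -1702/21, 1702/21]
R5 ← R5 − (271/50)·R4: [0, 0, 0, 0, 77/75, -77/75]
The echelon form has 5 nonzero rows, and every pivot lies in the first 5 columns, so rank(P) = rank([P|b]) = 5.
The system is consistent.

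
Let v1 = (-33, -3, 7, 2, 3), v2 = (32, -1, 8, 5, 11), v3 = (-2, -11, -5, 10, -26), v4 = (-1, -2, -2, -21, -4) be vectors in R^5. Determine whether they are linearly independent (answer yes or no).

yes

Form the matrix with these vectors as rows and row reduce.
R2 ← R2 + (32/33)·R1: [0, -43/11, 488/33, 229/33, 153/11]
R3 ← R3 − (2/33)·R1: [0, -119/11, -179/33, 326/33, -288/11]
R4 ← R4 − (1/33)·R1: [0, -21/11, -73/33, -695/33, -45/11]
R3 ← R3 − (119/43)·R2: [0, 0, -1993/43, -401/43, -2781/43]
R4 ← R4 − (21/43)·R2: [0, 0, -1217/129, -3154/129, -468/43]
R4 ← R4 − (1217/5979)·R3: [0, 0, 0, -44945/1993, 4545/1993]
4 nonzero rows, so the 4 vectors span a space of dimension 4.
Since 4 = 4, the vectors are linearly independent.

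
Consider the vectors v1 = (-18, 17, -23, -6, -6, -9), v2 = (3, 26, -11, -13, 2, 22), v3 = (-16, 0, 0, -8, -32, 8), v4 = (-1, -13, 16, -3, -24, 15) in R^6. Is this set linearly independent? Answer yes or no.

yes

Form the matrix with these vectors as rows and row reduce.
R2 ← R2 + (1/6)·R1: [0, 173/6, -89/6, -14, 1, 41/2]
R3 ← R3 − (8/9)·R1: [0, -136/9, 184/9, -8/3, -80/3, 16]
R4 ← R4 − (1/18)·R1: [0, -251/18, 311/18, -8/3, -71/3, 31/2]
R3 ← R3 + (272/519)·R2: [0, 0, 2192/173, -5192/519, -13568/519, 13880/519]
R4 ← R4 + (251/519)·R2: [0, 0, 1748/173, -4898/519, -12032/519, 13190/519]
R4 ← R4 − (437/548)·R3: [0, 0, 0, -200/137, -320/137, 560/137]
4 nonzero rows, so the 4 vectors span a space of dimension 4.
Since 4 = 4, the vectors are linearly independent.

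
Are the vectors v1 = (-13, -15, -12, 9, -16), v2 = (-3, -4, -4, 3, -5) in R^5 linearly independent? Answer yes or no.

Form the matrix with these vectors as rows and row reduce.
R2 ← R2 − (3/13)·R1: [0, -7/13, -16/13, 12/13, -17/13]
2 nonzero rows, so the 2 vectors span a space of dimension 2.
Since 2 = 2, the vectors are linearly independent.

yes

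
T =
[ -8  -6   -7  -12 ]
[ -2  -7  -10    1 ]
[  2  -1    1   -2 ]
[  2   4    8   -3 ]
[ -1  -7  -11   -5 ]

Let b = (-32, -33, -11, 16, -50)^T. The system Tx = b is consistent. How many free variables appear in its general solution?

Row reduce the augmented matrix [T | b].
R2 ← R2 − (1/4)·R1: [0, -11/2, -33/4, 4, -25]
R3 ← R3 + (1/4)·R1: [0, -5/2, -3/4, -5, -19]
R4 ← R4 + (1/4)·R1: [0, 5/2, 25/4, -6, 8]
R5 ← R5 − (1/8)·R1: [0, -25/4, -81/8, -7/2, -46]
R3 ← R3 − (5/11)·R2: [0, 0, 3, -75/11, -84/11]
R4 ← R4 + (5/11)·R2: [0, 0, 5/2, -46/11, -37/11]
R5 ← R5 − (25/22)·R2: [0, 0, -3/4, -177/22, -387/22]
R4 ← R4 − (5/6)·R3: [0, 0, 0, 3/2, 3]
R5 ← R5 + (1/4)·R3: [0, 0, 0, -39/4, -39/2]
R5 ← R5 + (13/2)·R4: [0, 0, 0, 0, 0]
The echelon form has 4 nonzero rows, and every pivot lies in the first 4 columns, so rank(T) = rank([T|b]) = 4.
The system is consistent.
Free variables = (unknowns) − (rank) = 4 − 4 = 0.

0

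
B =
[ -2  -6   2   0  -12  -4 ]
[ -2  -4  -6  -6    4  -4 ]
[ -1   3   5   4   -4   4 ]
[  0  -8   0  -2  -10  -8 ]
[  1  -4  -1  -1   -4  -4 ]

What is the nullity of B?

Row reduce to echelon form.
R2 ← R2 − R1: [0, 2, -8, -6, 16, 0]
R3 ← R3 − (1/2)·R1: [0, 6, 4, 4, 2, 6]
R5 ← R5 + (1/2)·R1: [0, -7, 0, -1, -10, -6]
R3 ← R3 − (3)·R2: [0, 0, 28, 22, -46, 6]
R4 ← R4 + (4)·R2: [0, 0, -32, -26, 54, -8]
R5 ← R5 + (7/2)·R2: [0, 0, -28, -22, 46, -6]
R4 ← R4 + (8/7)·R3: [0, 0, 0, -6/7, 10/7, -8/7]
R5 ← R5 + R3: [0, 0, 0, 0, 0, 0]
4 nonzero rows, so rank(B) = 4.
B has 6 columns; by rank–nullity, nullity = 6 − 4 = 2.

2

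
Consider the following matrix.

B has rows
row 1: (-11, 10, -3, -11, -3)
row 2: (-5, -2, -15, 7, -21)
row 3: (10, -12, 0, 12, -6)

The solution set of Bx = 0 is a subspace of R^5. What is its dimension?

2

Row reduce to echelon form.
R2 ← R2 − (5/11)·R1: [0, -72/11, -150/11, 12, -216/11]
R3 ← R3 + (10/11)·R1: [0, -32/11, -30/11, 2, -96/11]
R3 ← R3 − (4/9)·R2: [0, 0, 10/3, -10/3, 0]
3 nonzero rows, so rank(B) = 3.
B has 5 columns; by rank–nullity, nullity = 5 − 3 = 2.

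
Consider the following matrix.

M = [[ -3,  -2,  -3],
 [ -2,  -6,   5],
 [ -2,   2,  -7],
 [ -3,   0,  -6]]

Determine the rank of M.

2

Row reduce to echelon form.
R2 ← R2 − (2/3)·R1: [0, -14/3, 7]
R3 ← R3 − (2/3)·R1: [0, 10/3, -5]
R4 ← R4 − R1: [0, 2, -3]
R3 ← R3 + (5/7)·R2: [0, 0, 0]
R4 ← R4 + (3/7)·R2: [0, 0, 0]
Echelon form has 2 nonzero rows, so rank(M) = 2.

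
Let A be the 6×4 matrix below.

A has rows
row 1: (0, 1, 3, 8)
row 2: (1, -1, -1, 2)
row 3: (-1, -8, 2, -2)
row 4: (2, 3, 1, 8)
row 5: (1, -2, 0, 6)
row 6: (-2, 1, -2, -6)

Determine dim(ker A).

0

Row reduce to echelon form.
Swap R1 ↔ R2
R3 ← R3 + R1: [0, -9, 1, 0]
R4 ← R4 − (2)·R1: [0, 5, 3, 4]
R5 ← R5 − R1: [0, -1, 1, 4]
R6 ← R6 + (2)·R1: [0, -1, -4, -2]
R3 ← R3 + (9)·R2: [0, 0, 28, 72]
R4 ← R4 − (5)·R2: [0, 0, -12, -36]
R5 ← R5 + R2: [0, 0, 4, 12]
R6 ← R6 + R2: [0, 0, -1, 6]
R4 ← R4 + (3/7)·R3: [0, 0, 0, -36/7]
R5 ← R5 − (1/7)·R3: [0, 0, 0, 12/7]
R6 ← R6 + (1/28)·R3: [0, 0, 0, 60/7]
R5 ← R5 + (1/3)·R4: [0, 0, 0, 0]
R6 ← R6 + (5/3)·R4: [0, 0, 0, 0]
4 nonzero rows, so rank(A) = 4.
A has 4 columns; by rank–nullity, nullity = 4 − 4 = 0.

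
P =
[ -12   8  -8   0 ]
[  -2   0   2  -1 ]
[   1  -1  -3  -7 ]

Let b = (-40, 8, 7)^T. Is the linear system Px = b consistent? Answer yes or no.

yes

Row reduce the augmented matrix [P | b].
R2 ← R2 − (1/6)·R1: [0, -4/3, 10/3, -1, 44/3]
R3 ← R3 + (1/12)·R1: [0, -1/3, -11/3, -7, 11/3]
R3 ← R3 − (1/4)·R2: [0, 0, -9/2, -27/4, 0]
The echelon form has 3 nonzero rows, and every pivot lies in the first 4 columns, so rank(P) = rank([P|b]) = 3.
The system is consistent.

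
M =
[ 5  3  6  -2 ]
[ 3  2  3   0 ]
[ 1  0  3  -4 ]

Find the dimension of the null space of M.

Row reduce to echelon form.
R2 ← R2 − (3/5)·R1: [0, 1/5, -3/5, 6/5]
R3 ← R3 − (1/5)·R1: [0, -3/5, 9/5, -18/5]
R3 ← R3 + (3)·R2: [0, 0, 0, 0]
2 nonzero rows, so rank(M) = 2.
M has 4 columns; by rank–nullity, nullity = 4 − 2 = 2.

2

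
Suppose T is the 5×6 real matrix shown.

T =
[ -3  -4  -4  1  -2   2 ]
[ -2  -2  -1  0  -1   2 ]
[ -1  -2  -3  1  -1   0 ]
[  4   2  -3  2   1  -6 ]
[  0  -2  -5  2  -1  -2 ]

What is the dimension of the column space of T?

Row reduce to echelon form.
R2 ← R2 − (2/3)·R1: [0, 2/3, 5/3, -2/3, 1/3, 2/3]
R3 ← R3 − (1/3)·R1: [0, -2/3, -5/3, 2/3, -1/3, -2/3]
R4 ← R4 + (4/3)·R1: [0, -10/3, -25/3, 10/3, -5/3, -10/3]
R3 ← R3 + R2: [0, 0, 0, 0, 0, 0]
R4 ← R4 + (5)·R2: [0, 0, 0, 0, 0, 0]
R5 ← R5 + (3)·R2: [0, 0, 0, 0, 0, 0]
Echelon form has 2 nonzero rows, so rank(T) = 2.
The column space has dimension equal to the rank: 2.

2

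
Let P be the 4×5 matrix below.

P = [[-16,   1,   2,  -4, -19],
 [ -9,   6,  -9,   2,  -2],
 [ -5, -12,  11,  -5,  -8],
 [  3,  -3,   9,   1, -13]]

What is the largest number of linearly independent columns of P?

4

Row reduce to echelon form.
R2 ← R2 − (9/16)·R1: [0, 87/16, -81/8, 17/4, 139/16]
R3 ← R3 − (5/16)·R1: [0, -197/16, 83/8, -15/4, -33/16]
R4 ← R4 + (3/16)·R1: [0, -45/16, 75/8, 1/4, -265/16]
R3 ← R3 + (197/87)·R2: [0, 0, -364/29, 511/87, 1532/87]
R4 ← R4 + (15/29)·R2: [0, 0, 120/29, 71/29, -350/29]
R4 ← R4 + (30/91)·R3: [0, 0, 0, 57/13, -570/91]
Echelon form has 4 nonzero rows, so rank(P) = 4.
The rank gives the maximum number of linearly independent columns: 4.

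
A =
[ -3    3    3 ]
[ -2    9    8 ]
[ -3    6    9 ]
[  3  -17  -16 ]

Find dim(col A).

Row reduce to echelon form.
R2 ← R2 − (2/3)·R1: [0, 7, 6]
R3 ← R3 − R1: [0, 3, 6]
R4 ← R4 + R1: [0, -14, -13]
R3 ← R3 − (3/7)·R2: [0, 0, 24/7]
R4 ← R4 + (2)·R2: [0, 0, -1]
R4 ← R4 + (7/24)·R3: [0, 0, 0]
Echelon form has 3 nonzero rows, so rank(A) = 3.
The column space has dimension equal to the rank: 3.

3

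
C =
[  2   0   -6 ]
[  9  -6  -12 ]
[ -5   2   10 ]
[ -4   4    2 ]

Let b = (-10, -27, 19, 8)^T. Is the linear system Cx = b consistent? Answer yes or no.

yes

Row reduce the augmented matrix [C | b].
R2 ← R2 − (9/2)·R1: [0, -6, 15, 18]
R3 ← R3 + (5/2)·R1: [0, 2, -5, -6]
R4 ← R4 + (2)·R1: [0, 4, -10, -12]
R3 ← R3 + (1/3)·R2: [0, 0, 0, 0]
R4 ← R4 + (2/3)·R2: [0, 0, 0, 0]
The echelon form has 2 nonzero rows, and every pivot lies in the first 3 columns, so rank(C) = rank([C|b]) = 2.
The system is consistent.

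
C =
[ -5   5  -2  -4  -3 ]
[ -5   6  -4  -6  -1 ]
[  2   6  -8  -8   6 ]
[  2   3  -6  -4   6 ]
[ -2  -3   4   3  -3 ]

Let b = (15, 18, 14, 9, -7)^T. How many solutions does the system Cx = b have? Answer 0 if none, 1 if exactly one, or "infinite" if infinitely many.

infinite

Row reduce the augmented matrix [C | b].
R2 ← R2 − R1: [0, 1, -2, -2, 2, 3]
R3 ← R3 + (2/5)·R1: [0, 8, -44/5, -48/5, 24/5, 20]
R4 ← R4 + (2/5)·R1: [0, 5, -34/5, -28/5, 24/5, 15]
R5 ← R5 − (2/5)·R1: [0, -5, 24/5, 23/5, -9/5, -13]
R3 ← R3 − (8)·R2: [0, 0, 36/5, 32/5, -56/5, -4]
R4 ← R4 − (5)·R2: [0, 0, 16/5, 22/5, -26/5, 0]
R5 ← R5 + (5)·R2: [0, 0, -26/5, -27/5, 41/5, 2]
R4 ← R4 − (4/9)·R3: [0, 0, 0, 14/9, -2/9, 16/9]
R5 ← R5 + (13/18)·R3: [0, 0, 0, -7/9, 1/9, -8/9]
R5 ← R5 + (1/2)·R4: [0, 0, 0, 0, 0, 0]
The echelon form has 4 nonzero rows, and every pivot lies in the first 5 columns, so rank(C) = rank([C|b]) = 4.
The system is consistent.
rank = 4 < 5 unknowns, so there are infinitely many solutions.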